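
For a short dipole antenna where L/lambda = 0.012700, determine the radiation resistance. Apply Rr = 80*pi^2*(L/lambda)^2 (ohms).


Rr = 80 * pi^2 * (0.012700)^2 = 80 * 9.869604 * 1.612900e-04 = 0.1273 ohm

0.1273 ohm


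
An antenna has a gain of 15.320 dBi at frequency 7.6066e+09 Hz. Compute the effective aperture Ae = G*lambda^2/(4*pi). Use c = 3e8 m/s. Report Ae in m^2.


lambda = c / f = 3.0000e+08 / 7.6066e+09 = 0.03943943 m
G_linear = 10^(15.320/10) = 34.04082
Ae = G_linear * lambda^2 / (4*pi) = 34.04082 * 0.03943943^2 / (4*pi) = 4.214e-03 m^2

4.214e-03 m^2


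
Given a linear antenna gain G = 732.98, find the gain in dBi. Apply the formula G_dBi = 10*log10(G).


G_dBi = 10 * log10(732.98) = 28.65 dBi

28.65 dBi


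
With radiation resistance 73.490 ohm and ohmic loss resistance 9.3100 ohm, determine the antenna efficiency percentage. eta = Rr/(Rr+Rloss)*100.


eta = 73.490 / (73.490 + 9.3100) * 100 = 88.76%

88.76%


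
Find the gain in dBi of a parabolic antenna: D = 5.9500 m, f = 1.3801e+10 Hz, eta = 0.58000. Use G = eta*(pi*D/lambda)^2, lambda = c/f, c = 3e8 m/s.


lambda = c / f = 3.0000e+08 / 1.3801e+10 = 0.02173756 m
G_linear = 0.58000 * (pi * 5.9500 / 0.02173756)^2 = 428884.2
G_dBi = 10 * log10(428884.2) = 56.32 dBi

56.32 dBi


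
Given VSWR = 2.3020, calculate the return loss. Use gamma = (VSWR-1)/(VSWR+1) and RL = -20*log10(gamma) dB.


gamma = (2.3020 - 1) / (2.3020 + 1) = 0.3943065
RL = -20 * log10(0.3943065) = 8.083 dB

8.083 dB


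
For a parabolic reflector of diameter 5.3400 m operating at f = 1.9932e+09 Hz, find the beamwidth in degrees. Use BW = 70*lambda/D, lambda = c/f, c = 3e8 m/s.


lambda = c / f = 3.0000e+08 / 1.9932e+09 = 0.1505117 m
BW = 70 * 0.1505117 / 5.3400 = 1.973 deg

1.973 deg


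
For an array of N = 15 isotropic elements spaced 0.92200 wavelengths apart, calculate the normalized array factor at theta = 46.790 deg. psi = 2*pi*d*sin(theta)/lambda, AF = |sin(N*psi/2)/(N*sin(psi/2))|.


psi = 2*pi*0.92200*sin(46.790 deg) = 4.222294 rad
AF = |sin(15*4.222294/2) / (15*sin(4.222294/2))| = 0.01933

0.01933


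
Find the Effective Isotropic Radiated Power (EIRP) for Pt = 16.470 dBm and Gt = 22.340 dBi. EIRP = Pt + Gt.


EIRP = Pt + Gt = 16.470 + 22.340 = 38.81 dBm

38.81 dBm


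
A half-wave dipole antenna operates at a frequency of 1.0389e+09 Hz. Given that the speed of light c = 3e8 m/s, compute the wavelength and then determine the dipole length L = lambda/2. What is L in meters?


lambda = c / f = 3.0000e+08 / 1.0389e+09 = 0.2887670 m
L = lambda / 2 = 0.2887670 / 2 = 0.1444 m

0.1444 m


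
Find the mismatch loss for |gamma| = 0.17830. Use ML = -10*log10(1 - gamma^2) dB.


ML = -10 * log10(1 - 0.17830^2) = -10 * log10(0.96820911) = 0.1403 dB

0.1403 dB


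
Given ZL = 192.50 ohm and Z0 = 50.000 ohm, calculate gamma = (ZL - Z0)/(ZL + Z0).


gamma = (192.50 - 50.000) / (192.50 + 50.000) = 0.5876

0.5876


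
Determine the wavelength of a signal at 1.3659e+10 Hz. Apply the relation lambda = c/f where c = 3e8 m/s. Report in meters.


lambda = c / f = 3.0000e+08 / 1.3659e+10 = 0.02196 m

0.02196 m


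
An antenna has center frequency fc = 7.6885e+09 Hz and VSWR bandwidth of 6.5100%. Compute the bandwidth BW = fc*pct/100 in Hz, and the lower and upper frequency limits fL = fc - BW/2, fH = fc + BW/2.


BW = 7.6885e+09 * 6.5100/100 = 5.005214e+08 Hz
fL = 7.6885e+09 - 5.005214e+08/2 = 7.438e+09 Hz
fH = 7.6885e+09 + 5.005214e+08/2 = 7.939e+09 Hz

BW=5.005e+08 Hz, fL=7.438e+09 Hz, fH=7.939e+09 Hz


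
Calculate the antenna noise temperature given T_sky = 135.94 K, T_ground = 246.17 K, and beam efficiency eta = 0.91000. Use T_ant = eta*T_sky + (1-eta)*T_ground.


T_ant = 0.91000 * 135.94 + (1 - 0.91000) * 246.17 = 145.9 K

145.9 K


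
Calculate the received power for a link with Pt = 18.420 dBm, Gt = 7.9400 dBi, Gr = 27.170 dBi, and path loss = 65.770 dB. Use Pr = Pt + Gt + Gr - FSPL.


Pr = 18.420 + 7.9400 + 27.170 - 65.770 = -12.24 dBm

-12.24 dBm


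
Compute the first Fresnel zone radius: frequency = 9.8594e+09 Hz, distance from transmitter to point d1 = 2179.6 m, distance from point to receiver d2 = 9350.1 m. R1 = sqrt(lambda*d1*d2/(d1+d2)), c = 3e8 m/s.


lambda = c / f = 3.0000e+08 / 9.8594e+09 = 0.03042782 m
R1 = sqrt(0.03042782 * 2179.6 * 9350.1 / (2179.6 + 9350.1)) = 7.334 m

7.334 m


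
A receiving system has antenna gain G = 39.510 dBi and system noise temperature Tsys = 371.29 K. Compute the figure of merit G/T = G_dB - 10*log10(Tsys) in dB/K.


G/T = 39.510 - 10*log10(371.29) = 39.510 - 25.69713 = 13.81 dB/K

13.81 dB/K


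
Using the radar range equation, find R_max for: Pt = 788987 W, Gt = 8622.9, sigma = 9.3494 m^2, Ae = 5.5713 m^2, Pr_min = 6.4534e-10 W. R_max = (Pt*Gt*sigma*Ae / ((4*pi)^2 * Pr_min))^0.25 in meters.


R^4 = 788987*8622.9*9.3494*5.5713 / ((4*pi)^2 * 6.4534e-10) = 3.477404e+18
R_max = 3.477404e+18^0.25 = 43183 m

43183 m


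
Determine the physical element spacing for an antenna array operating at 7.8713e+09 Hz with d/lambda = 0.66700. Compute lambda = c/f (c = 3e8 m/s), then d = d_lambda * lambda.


lambda = c / f = 3.0000e+08 / 7.8713e+09 = 0.03811315 m
d = 0.66700 * 0.03811315 = 0.02542 m

0.02542 m


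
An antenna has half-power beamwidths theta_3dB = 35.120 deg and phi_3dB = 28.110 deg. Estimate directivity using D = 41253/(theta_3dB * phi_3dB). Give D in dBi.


D_linear = 41253 / (35.120 * 28.110) = 41.78690
D_dBi = 10 * log10(41.78690) = 16.21 dBi

16.21 dBi


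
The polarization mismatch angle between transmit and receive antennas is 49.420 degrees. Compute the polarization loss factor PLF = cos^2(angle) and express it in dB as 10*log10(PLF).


PLF_linear = cos^2(49.420 deg) = 0.4231621
PLF_dB = 10 * log10(0.4231621) = -3.735 dB

-3.735 dB


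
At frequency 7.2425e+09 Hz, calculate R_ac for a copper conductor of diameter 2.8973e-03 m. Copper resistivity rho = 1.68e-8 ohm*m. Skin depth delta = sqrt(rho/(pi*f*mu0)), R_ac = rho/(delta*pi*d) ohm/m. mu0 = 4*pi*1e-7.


delta = sqrt(1.68e-8 / (pi * 7.2425e+09 * 4*pi*1e-7)) = 7.665324e-07 m
R_ac = 1.68e-8 / (7.665324e-07 * pi * 2.8973e-03) = 2.408 ohm/m

2.408 ohm/m


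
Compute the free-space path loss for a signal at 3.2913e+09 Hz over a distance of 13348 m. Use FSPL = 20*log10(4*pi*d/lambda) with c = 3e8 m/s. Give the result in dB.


lambda = c / f = 3.0000e+08 / 3.2913e+09 = 0.09114939 m
FSPL = 20 * log10(4*pi*13348/0.09114939) = 125.3 dB

125.3 dB


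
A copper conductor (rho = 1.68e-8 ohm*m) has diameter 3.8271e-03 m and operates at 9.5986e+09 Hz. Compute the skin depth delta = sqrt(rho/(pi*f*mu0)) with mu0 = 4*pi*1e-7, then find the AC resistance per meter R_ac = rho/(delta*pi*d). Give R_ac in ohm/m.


delta = sqrt(1.68e-8 / (pi * 9.5986e+09 * 4*pi*1e-7)) = 6.658414e-07 m
R_ac = 1.68e-8 / (6.658414e-07 * pi * 3.8271e-03) = 2.099 ohm/m

2.099 ohm/m


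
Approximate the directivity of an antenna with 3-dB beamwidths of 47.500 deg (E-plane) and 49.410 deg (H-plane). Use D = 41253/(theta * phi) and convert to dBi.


D_linear = 41253 / (47.500 * 49.410) = 17.57709
D_dBi = 10 * log10(17.57709) = 12.45 dBi

12.45 dBi


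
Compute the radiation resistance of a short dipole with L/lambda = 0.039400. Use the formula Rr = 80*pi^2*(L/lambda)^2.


Rr = 80 * pi^2 * (0.039400)^2 = 80 * 9.869604 * 1.552360e-03 = 1.226 ohm

1.226 ohm


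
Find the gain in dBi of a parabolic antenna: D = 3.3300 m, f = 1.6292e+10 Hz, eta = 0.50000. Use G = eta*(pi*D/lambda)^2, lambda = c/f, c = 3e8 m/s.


lambda = c / f = 3.0000e+08 / 1.6292e+10 = 0.01841395 m
G_linear = 0.50000 * (pi * 3.3300 / 0.01841395)^2 = 161385.4
G_dBi = 10 * log10(161385.4) = 52.08 dBi

52.08 dBi


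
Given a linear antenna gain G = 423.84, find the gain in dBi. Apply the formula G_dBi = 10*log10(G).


G_dBi = 10 * log10(423.84) = 26.27 dBi

26.27 dBi


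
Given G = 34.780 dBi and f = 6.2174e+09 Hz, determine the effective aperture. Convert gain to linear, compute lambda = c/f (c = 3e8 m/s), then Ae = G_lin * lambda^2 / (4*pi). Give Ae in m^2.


lambda = c / f = 3.0000e+08 / 6.2174e+09 = 0.04825168 m
G_linear = 10^(34.780/10) = 3006.076
Ae = G_linear * lambda^2 / (4*pi) = 3006.076 * 0.04825168^2 / (4*pi) = 0.5569 m^2

0.5569 m^2


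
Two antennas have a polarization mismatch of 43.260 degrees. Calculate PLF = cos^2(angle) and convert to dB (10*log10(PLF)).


PLF_linear = cos^2(43.260 deg) = 0.5303501
PLF_dB = 10 * log10(0.5303501) = -2.754 dB

-2.754 dB


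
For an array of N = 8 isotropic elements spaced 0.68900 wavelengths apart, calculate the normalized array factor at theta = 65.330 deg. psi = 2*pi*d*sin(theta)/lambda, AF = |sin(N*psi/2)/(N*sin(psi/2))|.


psi = 2*pi*0.68900*sin(65.330 deg) = 3.933983 rad
AF = |sin(8*3.933983/2) / (8*sin(3.933983/2))| = 3.789e-03

3.789e-03


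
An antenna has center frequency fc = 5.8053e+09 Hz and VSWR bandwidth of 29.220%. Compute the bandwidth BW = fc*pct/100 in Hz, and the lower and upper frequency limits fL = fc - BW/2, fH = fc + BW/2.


BW = 5.8053e+09 * 29.220/100 = 1.696309e+09 Hz
fL = 5.8053e+09 - 1.696309e+09/2 = 4.957e+09 Hz
fH = 5.8053e+09 + 1.696309e+09/2 = 6.653e+09 Hz

BW=1.696e+09 Hz, fL=4.957e+09 Hz, fH=6.653e+09 Hz


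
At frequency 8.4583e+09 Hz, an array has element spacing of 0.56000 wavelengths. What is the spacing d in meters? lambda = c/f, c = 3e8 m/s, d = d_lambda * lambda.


lambda = c / f = 3.0000e+08 / 8.4583e+09 = 0.03546812 m
d = 0.56000 * 0.03546812 = 0.01986 m

0.01986 m


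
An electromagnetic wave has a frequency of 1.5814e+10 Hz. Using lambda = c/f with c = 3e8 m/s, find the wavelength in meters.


lambda = c / f = 3.0000e+08 / 1.5814e+10 = 0.01897 m

0.01897 m


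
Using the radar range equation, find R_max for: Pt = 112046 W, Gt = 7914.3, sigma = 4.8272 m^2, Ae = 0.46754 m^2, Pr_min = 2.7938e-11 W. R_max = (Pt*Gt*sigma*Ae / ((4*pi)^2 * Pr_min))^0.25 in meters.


R^4 = 112046*7914.3*4.8272*0.46754 / ((4*pi)^2 * 2.7938e-11) = 4.536364e+17
R_max = 4.536364e+17^0.25 = 25952 m

25952 m


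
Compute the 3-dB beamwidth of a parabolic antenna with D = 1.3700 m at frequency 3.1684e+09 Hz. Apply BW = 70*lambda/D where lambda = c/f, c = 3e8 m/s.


lambda = c / f = 3.0000e+08 / 3.1684e+09 = 0.09468501 m
BW = 70 * 0.09468501 / 1.3700 = 4.838 deg

4.838 deg


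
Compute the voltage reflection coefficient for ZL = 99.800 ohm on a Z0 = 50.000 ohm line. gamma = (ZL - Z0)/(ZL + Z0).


gamma = (99.800 - 50.000) / (99.800 + 50.000) = 0.3324

0.3324


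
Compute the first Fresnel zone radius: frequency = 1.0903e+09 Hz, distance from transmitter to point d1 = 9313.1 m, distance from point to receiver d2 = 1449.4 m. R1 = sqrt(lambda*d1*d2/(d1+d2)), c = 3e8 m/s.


lambda = c / f = 3.0000e+08 / 1.0903e+09 = 0.2751536 m
R1 = sqrt(0.2751536 * 9313.1 * 1449.4 / (9313.1 + 1449.4)) = 18.58 m

18.58 m


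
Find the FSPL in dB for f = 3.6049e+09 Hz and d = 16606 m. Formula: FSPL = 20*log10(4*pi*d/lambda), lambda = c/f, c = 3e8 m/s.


lambda = c / f = 3.0000e+08 / 3.6049e+09 = 0.08322006 m
FSPL = 20 * log10(4*pi*16606/0.08322006) = 128.0 dB

128.0 dB


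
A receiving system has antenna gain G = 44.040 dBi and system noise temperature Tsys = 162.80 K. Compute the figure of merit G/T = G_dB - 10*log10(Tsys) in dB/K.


G/T = 44.040 - 10*log10(162.80) = 44.040 - 22.11654 = 21.92 dB/K

21.92 dB/K


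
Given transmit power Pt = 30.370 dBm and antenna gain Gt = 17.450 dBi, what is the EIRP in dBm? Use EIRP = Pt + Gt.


EIRP = Pt + Gt = 30.370 + 17.450 = 47.82 dBm

47.82 dBm


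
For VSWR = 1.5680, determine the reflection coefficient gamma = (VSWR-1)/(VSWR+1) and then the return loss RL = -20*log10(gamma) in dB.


gamma = (1.5680 - 1) / (1.5680 + 1) = 0.2211838
RL = -20 * log10(0.2211838) = 13.10 dB

13.10 dB


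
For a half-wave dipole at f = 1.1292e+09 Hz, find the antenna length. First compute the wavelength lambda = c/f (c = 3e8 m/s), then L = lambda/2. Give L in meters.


lambda = c / f = 3.0000e+08 / 1.1292e+09 = 0.2656748 m
L = lambda / 2 = 0.2656748 / 2 = 0.1328 m

0.1328 m


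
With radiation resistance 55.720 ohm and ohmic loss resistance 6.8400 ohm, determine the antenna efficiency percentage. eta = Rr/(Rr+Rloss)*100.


eta = 55.720 / (55.720 + 6.8400) * 100 = 89.07%

89.07%


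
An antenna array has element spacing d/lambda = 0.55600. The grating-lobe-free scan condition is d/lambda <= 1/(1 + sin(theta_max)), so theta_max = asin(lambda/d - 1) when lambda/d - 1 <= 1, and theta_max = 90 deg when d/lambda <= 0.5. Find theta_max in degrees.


lambda/d - 1 = 1/0.55600 - 1 = 0.7985612
theta_max = asin(0.7985612) = 52.99 deg

52.99 deg


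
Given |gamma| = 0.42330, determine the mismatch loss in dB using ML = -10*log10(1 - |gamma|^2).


ML = -10 * log10(1 - 0.42330^2) = -10 * log10(0.82081711) = 0.8575 dB

0.8575 dB


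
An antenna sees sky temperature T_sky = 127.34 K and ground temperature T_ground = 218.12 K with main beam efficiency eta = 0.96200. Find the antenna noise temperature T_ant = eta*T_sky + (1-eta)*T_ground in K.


T_ant = 0.96200 * 127.34 + (1 - 0.96200) * 218.12 = 130.8 K

130.8 K


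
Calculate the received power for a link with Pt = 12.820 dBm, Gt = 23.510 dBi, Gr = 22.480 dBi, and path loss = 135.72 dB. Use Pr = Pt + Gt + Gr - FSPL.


Pr = 12.820 + 23.510 + 22.480 - 135.72 = -76.91 dBm

-76.91 dBm


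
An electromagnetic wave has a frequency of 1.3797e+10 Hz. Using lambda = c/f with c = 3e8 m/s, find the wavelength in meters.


lambda = c / f = 3.0000e+08 / 1.3797e+10 = 0.02174 m

0.02174 m


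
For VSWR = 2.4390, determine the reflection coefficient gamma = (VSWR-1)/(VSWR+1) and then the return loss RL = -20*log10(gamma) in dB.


gamma = (2.4390 - 1) / (2.4390 + 1) = 0.4184356
RL = -20 * log10(0.4184356) = 7.567 dB

7.567 dB


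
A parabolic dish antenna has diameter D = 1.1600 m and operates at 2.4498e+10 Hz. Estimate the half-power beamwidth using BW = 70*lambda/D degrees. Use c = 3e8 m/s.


lambda = c / f = 3.0000e+08 / 2.4498e+10 = 0.01224590 m
BW = 70 * 0.01224590 / 1.1600 = 0.7390 deg

0.7390 deg


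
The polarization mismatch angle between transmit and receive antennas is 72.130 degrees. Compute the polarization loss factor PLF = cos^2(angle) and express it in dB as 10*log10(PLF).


PLF_linear = cos^2(72.130 deg) = 0.09416203
PLF_dB = 10 * log10(0.09416203) = -10.26 dB

-10.26 dB


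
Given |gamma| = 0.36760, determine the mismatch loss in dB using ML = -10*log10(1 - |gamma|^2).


ML = -10 * log10(1 - 0.36760^2) = -10 * log10(0.86487024) = 0.6305 dB

0.6305 dB


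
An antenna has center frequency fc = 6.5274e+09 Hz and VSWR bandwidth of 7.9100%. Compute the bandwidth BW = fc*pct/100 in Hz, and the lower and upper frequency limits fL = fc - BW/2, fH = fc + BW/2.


BW = 6.5274e+09 * 7.9100/100 = 5.163173e+08 Hz
fL = 6.5274e+09 - 5.163173e+08/2 = 6.269e+09 Hz
fH = 6.5274e+09 + 5.163173e+08/2 = 6.786e+09 Hz

BW=5.163e+08 Hz, fL=6.269e+09 Hz, fH=6.786e+09 Hz


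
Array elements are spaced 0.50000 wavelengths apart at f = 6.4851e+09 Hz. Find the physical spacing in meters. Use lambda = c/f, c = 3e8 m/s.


lambda = c / f = 3.0000e+08 / 6.4851e+09 = 0.04625989 m
d = 0.50000 * 0.04625989 = 0.02313 m

0.02313 m


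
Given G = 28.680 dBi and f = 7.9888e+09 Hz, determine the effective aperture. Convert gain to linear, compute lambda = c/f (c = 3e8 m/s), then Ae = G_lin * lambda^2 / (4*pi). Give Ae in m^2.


lambda = c / f = 3.0000e+08 / 7.9888e+09 = 0.03755257 m
G_linear = 10^(28.680/10) = 737.9042
Ae = G_linear * lambda^2 / (4*pi) = 737.9042 * 0.03755257^2 / (4*pi) = 0.08281 m^2

0.08281 m^2


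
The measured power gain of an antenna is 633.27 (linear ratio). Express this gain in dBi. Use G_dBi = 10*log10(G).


G_dBi = 10 * log10(633.27) = 28.02 dBi

28.02 dBi


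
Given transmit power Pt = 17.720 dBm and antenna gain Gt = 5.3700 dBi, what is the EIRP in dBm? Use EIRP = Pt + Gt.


EIRP = Pt + Gt = 17.720 + 5.3700 = 23.09 dBm

23.09 dBm


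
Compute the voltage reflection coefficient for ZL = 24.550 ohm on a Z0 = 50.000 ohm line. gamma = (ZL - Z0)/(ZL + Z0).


gamma = (24.550 - 50.000) / (24.550 + 50.000) = -0.3414

-0.3414


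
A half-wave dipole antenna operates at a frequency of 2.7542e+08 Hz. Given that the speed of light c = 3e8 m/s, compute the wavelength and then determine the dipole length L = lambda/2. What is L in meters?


lambda = c / f = 3.0000e+08 / 2.7542e+08 = 1.089246 m
L = lambda / 2 = 1.089246 / 2 = 0.5446 m

0.5446 m


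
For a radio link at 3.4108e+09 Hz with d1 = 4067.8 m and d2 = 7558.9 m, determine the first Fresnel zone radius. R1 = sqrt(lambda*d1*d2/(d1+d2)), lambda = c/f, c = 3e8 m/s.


lambda = c / f = 3.0000e+08 / 3.4108e+09 = 0.08795590 m
R1 = sqrt(0.08795590 * 4067.8 * 7558.9 / (4067.8 + 7558.9)) = 15.25 m

15.25 m


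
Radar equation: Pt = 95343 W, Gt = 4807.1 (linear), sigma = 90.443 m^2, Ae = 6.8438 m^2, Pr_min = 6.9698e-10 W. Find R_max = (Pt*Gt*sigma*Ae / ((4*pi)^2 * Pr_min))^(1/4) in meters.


R^4 = 95343*4807.1*90.443*6.8438 / ((4*pi)^2 * 6.9698e-10) = 2.577533e+18
R_max = 2.577533e+18^0.25 = 40068 m

40068 m


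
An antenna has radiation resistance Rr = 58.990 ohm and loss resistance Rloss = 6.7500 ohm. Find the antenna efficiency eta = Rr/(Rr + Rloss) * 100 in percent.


eta = 58.990 / (58.990 + 6.7500) * 100 = 89.73%

89.73%


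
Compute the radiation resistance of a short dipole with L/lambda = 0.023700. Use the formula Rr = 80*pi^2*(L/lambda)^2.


Rr = 80 * pi^2 * (0.023700)^2 = 80 * 9.869604 * 5.616900e-04 = 0.4435 ohm

0.4435 ohm


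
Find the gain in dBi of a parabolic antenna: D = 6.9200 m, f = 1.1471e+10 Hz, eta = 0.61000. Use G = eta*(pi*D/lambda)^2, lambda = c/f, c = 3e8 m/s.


lambda = c / f = 3.0000e+08 / 1.1471e+10 = 0.02615291 m
G_linear = 0.61000 * (pi * 6.9200 / 0.02615291)^2 = 421504.0
G_dBi = 10 * log10(421504.0) = 56.25 dBi

56.25 dBi


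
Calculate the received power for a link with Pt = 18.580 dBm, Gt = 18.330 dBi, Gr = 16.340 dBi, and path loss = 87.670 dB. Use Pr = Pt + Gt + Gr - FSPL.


Pr = 18.580 + 18.330 + 16.340 - 87.670 = -34.42 dBm

-34.42 dBm


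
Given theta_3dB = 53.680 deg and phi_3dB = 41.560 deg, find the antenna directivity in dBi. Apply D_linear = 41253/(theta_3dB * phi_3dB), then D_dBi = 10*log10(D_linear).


D_linear = 41253 / (53.680 * 41.560) = 18.49130
D_dBi = 10 * log10(18.49130) = 12.67 dBi

12.67 dBi


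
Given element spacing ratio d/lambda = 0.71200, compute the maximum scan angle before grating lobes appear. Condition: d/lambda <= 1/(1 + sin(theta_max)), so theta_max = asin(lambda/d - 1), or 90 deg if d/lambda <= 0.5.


lambda/d - 1 = 1/0.71200 - 1 = 0.4044944
theta_max = asin(0.4044944) = 23.86 deg

23.86 deg


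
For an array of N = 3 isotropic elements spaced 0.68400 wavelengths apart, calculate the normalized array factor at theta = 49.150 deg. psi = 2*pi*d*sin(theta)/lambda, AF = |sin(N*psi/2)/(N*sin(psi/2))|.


psi = 2*pi*0.68400*sin(49.150 deg) = 3.250885 rad
AF = |sin(3*3.250885/2) / (3*sin(3.250885/2))| = 0.3294

0.3294


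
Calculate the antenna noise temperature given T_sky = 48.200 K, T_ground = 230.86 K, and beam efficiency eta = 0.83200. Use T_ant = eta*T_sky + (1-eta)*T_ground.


T_ant = 0.83200 * 48.200 + (1 - 0.83200) * 230.86 = 78.89 K

78.89 K


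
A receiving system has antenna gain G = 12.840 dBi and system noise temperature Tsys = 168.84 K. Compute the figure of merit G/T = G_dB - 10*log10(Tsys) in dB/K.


G/T = 12.840 - 10*log10(168.84) = 12.840 - 22.27475 = -9.435 dB/K

-9.435 dB/K


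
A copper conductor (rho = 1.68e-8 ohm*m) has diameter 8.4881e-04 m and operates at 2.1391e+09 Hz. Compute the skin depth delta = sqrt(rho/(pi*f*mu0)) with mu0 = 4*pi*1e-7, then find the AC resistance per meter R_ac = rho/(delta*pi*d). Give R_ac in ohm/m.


delta = sqrt(1.68e-8 / (pi * 2.1391e+09 * 4*pi*1e-7)) = 1.410455e-06 m
R_ac = 1.68e-8 / (1.410455e-06 * pi * 8.4881e-04) = 4.467 ohm/m

4.467 ohm/m


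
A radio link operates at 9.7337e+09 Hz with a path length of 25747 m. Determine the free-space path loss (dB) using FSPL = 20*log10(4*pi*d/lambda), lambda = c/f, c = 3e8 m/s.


lambda = c / f = 3.0000e+08 / 9.7337e+09 = 0.03082076 m
FSPL = 20 * log10(4*pi*25747/0.03082076) = 140.4 dB

140.4 dB


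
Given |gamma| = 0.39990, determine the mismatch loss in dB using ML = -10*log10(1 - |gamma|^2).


ML = -10 * log10(1 - 0.39990^2) = -10 * log10(0.84007999) = 0.7568 dB

0.7568 dB


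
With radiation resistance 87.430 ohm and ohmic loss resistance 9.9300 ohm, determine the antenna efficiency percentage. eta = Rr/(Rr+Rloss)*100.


eta = 87.430 / (87.430 + 9.9300) * 100 = 89.80%

89.80%


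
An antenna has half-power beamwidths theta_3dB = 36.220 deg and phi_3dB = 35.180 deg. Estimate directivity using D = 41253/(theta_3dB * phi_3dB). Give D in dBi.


D_linear = 41253 / (36.220 * 35.180) = 32.37511
D_dBi = 10 * log10(32.37511) = 15.10 dBi

15.10 dBi


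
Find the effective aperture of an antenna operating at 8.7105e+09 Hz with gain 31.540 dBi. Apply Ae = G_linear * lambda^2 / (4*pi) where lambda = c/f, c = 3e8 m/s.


lambda = c / f = 3.0000e+08 / 8.7105e+09 = 0.03444119 m
G_linear = 10^(31.540/10) = 1425.608
Ae = G_linear * lambda^2 / (4*pi) = 1425.608 * 0.03444119^2 / (4*pi) = 0.1346 m^2

0.1346 m^2


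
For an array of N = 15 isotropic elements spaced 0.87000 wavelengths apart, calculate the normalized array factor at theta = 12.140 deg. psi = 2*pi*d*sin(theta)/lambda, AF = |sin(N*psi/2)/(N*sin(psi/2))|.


psi = 2*pi*0.87000*sin(12.140 deg) = 1.149584 rad
AF = |sin(15*1.149584/2) / (15*sin(1.149584/2))| = 0.08821

0.08821


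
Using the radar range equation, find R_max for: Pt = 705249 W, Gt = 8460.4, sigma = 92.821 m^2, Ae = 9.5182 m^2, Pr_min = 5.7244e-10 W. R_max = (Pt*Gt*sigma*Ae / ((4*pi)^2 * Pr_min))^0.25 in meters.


R^4 = 705249*8460.4*92.821*9.5182 / ((4*pi)^2 * 5.7244e-10) = 5.831560e+19
R_max = 5.831560e+19^0.25 = 87387 m

87387 m


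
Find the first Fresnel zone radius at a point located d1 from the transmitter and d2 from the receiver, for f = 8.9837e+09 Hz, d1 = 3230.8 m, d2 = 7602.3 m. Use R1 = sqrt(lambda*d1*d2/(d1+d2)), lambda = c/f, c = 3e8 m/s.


lambda = c / f = 3.0000e+08 / 8.9837e+09 = 0.03339381 m
R1 = sqrt(0.03339381 * 3230.8 * 7602.3 / (3230.8 + 7602.3)) = 8.701 m

8.701 m


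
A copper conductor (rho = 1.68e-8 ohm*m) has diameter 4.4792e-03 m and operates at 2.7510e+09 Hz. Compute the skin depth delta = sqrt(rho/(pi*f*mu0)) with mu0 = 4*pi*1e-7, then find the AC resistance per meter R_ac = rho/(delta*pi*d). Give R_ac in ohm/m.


delta = sqrt(1.68e-8 / (pi * 2.7510e+09 * 4*pi*1e-7)) = 1.243740e-06 m
R_ac = 1.68e-8 / (1.243740e-06 * pi * 4.4792e-03) = 0.9599 ohm/m

0.9599 ohm/m


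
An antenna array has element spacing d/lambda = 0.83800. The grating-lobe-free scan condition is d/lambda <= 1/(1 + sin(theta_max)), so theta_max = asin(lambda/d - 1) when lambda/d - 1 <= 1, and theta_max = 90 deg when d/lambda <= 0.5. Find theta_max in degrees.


lambda/d - 1 = 1/0.83800 - 1 = 0.1933174
theta_max = asin(0.1933174) = 11.15 deg

11.15 deg


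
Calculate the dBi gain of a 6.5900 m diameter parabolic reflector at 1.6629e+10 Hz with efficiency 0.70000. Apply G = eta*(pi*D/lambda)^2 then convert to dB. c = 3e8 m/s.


lambda = c / f = 3.0000e+08 / 1.6629e+10 = 0.01804077 m
G_linear = 0.70000 * (pi * 6.5900 / 0.01804077)^2 = 921846.2
G_dBi = 10 * log10(921846.2) = 59.65 dBi

59.65 dBi


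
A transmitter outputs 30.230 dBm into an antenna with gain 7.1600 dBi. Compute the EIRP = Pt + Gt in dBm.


EIRP = Pt + Gt = 30.230 + 7.1600 = 37.39 dBm

37.39 dBm


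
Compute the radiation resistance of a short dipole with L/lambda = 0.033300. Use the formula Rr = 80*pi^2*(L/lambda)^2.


Rr = 80 * pi^2 * (0.033300)^2 = 80 * 9.869604 * 1.108890e-03 = 0.8755 ohm

0.8755 ohm


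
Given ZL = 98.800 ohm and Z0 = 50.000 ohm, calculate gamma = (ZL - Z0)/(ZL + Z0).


gamma = (98.800 - 50.000) / (98.800 + 50.000) = 0.3280

0.3280


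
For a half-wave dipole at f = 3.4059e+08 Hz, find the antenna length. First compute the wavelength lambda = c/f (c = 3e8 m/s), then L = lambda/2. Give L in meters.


lambda = c / f = 3.0000e+08 / 3.4059e+08 = 0.8808245 m
L = lambda / 2 = 0.8808245 / 2 = 0.4404 m

0.4404 m


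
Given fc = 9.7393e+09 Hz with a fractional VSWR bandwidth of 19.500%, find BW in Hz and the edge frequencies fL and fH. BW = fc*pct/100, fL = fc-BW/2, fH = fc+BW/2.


BW = 9.7393e+09 * 19.500/100 = 1.899164e+09 Hz
fL = 9.7393e+09 - 1.899164e+09/2 = 8.790e+09 Hz
fH = 9.7393e+09 + 1.899164e+09/2 = 1.069e+10 Hz

BW=1.899e+09 Hz, fL=8.790e+09 Hz, fH=1.069e+10 Hz


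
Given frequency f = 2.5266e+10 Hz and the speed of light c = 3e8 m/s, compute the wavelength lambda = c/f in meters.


lambda = c / f = 3.0000e+08 / 2.5266e+10 = 0.01187 m

0.01187 m


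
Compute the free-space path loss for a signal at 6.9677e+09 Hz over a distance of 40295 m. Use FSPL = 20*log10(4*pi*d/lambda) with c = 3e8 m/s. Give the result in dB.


lambda = c / f = 3.0000e+08 / 6.9677e+09 = 0.04305581 m
FSPL = 20 * log10(4*pi*40295/0.04305581) = 141.4 dB

141.4 dB


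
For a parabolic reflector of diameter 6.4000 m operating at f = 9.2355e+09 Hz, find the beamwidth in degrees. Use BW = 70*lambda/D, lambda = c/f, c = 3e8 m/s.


lambda = c / f = 3.0000e+08 / 9.2355e+09 = 0.03248335 m
BW = 70 * 0.03248335 / 6.4000 = 0.3553 deg

0.3553 deg


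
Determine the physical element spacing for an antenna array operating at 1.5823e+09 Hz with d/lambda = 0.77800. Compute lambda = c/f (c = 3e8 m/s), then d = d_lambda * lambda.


lambda = c / f = 3.0000e+08 / 1.5823e+09 = 0.1895974 m
d = 0.77800 * 0.1895974 = 0.1475 m

0.1475 m


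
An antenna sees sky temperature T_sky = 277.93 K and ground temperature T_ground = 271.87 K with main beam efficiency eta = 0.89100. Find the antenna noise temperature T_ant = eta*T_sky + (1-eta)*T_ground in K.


T_ant = 0.89100 * 277.93 + (1 - 0.89100) * 271.87 = 277.3 K

277.3 K


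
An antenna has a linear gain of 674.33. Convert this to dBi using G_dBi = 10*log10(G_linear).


G_dBi = 10 * log10(674.33) = 28.29 dBi

28.29 dBi


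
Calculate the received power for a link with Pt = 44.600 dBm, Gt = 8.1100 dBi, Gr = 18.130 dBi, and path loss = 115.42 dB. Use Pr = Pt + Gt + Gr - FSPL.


Pr = 44.600 + 8.1100 + 18.130 - 115.42 = -44.58 dBm

-44.58 dBm


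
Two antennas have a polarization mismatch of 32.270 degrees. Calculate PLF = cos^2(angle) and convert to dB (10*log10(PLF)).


PLF_linear = cos^2(32.270 deg) = 0.7149404
PLF_dB = 10 * log10(0.7149404) = -1.457 dB

-1.457 dB


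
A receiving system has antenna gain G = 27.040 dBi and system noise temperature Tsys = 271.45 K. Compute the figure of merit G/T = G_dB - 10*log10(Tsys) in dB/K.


G/T = 27.040 - 10*log10(271.45) = 27.040 - 24.33690 = 2.703 dB/K

2.703 dB/K


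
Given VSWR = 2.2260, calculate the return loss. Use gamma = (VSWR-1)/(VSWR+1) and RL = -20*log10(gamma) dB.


gamma = (2.2260 - 1) / (2.2260 + 1) = 0.3800372
RL = -20 * log10(0.3800372) = 8.403 dB

8.403 dB


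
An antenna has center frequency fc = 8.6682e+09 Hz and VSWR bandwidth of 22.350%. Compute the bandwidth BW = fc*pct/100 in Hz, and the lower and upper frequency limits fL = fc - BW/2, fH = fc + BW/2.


BW = 8.6682e+09 * 22.350/100 = 1.937343e+09 Hz
fL = 8.6682e+09 - 1.937343e+09/2 = 7.700e+09 Hz
fH = 8.6682e+09 + 1.937343e+09/2 = 9.637e+09 Hz

BW=1.937e+09 Hz, fL=7.700e+09 Hz, fH=9.637e+09 Hz


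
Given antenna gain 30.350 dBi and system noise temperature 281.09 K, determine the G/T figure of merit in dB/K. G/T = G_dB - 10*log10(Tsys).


G/T = 30.350 - 10*log10(281.09) = 30.350 - 24.48845 = 5.862 dB/K

5.862 dB/K


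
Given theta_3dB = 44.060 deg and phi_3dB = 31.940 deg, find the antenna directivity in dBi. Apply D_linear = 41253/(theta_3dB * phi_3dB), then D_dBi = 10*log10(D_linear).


D_linear = 41253 / (44.060 * 31.940) = 29.31407
D_dBi = 10 * log10(29.31407) = 14.67 dBi

14.67 dBi


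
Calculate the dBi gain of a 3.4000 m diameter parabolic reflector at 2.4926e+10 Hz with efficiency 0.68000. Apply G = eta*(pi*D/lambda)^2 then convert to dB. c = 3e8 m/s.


lambda = c / f = 3.0000e+08 / 2.4926e+10 = 0.01203563 m
G_linear = 0.68000 * (pi * 3.4000 / 0.01203563)^2 = 535585.5
G_dBi = 10 * log10(535585.5) = 57.29 dBi

57.29 dBi


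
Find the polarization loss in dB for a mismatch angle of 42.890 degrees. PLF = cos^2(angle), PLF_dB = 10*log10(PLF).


PLF_linear = cos^2(42.890 deg) = 0.5367932
PLF_dB = 10 * log10(0.5367932) = -2.702 dB

-2.702 dB


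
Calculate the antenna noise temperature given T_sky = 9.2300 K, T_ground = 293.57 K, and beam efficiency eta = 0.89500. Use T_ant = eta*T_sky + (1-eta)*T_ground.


T_ant = 0.89500 * 9.2300 + (1 - 0.89500) * 293.57 = 39.09 K

39.09 K


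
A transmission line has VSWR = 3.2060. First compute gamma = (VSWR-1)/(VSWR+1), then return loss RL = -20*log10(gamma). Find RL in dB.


gamma = (3.2060 - 1) / (3.2060 + 1) = 0.5244888
RL = -20 * log10(0.5244888) = 5.605 dB

5.605 dB


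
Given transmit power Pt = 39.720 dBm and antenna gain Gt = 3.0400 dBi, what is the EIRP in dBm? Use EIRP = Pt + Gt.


EIRP = Pt + Gt = 39.720 + 3.0400 = 42.76 dBm

42.76 dBm


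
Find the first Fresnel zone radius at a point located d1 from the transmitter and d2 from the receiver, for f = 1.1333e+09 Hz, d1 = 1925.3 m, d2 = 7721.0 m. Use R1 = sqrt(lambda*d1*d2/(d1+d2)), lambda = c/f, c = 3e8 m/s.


lambda = c / f = 3.0000e+08 / 1.1333e+09 = 0.2647137 m
R1 = sqrt(0.2647137 * 1925.3 * 7721.0 / (1925.3 + 7721.0)) = 20.20 m

20.20 m


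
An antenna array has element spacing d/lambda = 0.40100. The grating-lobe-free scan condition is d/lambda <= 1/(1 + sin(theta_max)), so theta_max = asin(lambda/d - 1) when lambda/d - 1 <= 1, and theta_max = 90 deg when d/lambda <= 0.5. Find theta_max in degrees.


lambda/d - 1 = 1/0.40100 - 1 = 1.493766 >= 1
d/lambda <= 0.5, so the array can scan to endfire without grating lobes: theta_max = 90 deg

90 deg


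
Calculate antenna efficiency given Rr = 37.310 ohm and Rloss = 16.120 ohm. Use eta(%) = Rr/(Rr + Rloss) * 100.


eta = 37.310 / (37.310 + 16.120) * 100 = 69.83%

69.83%


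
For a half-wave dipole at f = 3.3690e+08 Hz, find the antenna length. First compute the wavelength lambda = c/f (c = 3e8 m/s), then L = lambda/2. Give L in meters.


lambda = c / f = 3.0000e+08 / 3.3690e+08 = 0.8904720 m
L = lambda / 2 = 0.8904720 / 2 = 0.4452 m

0.4452 m


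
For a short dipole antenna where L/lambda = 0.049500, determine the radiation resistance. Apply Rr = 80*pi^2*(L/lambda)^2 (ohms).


Rr = 80 * pi^2 * (0.049500)^2 = 80 * 9.869604 * 2.450250e-03 = 1.935 ohm

1.935 ohm


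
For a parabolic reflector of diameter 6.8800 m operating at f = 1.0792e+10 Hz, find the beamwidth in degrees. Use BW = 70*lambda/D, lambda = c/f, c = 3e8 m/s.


lambda = c / f = 3.0000e+08 / 1.0792e+10 = 0.02779837 m
BW = 70 * 0.02779837 / 6.8800 = 0.2828 deg

0.2828 deg


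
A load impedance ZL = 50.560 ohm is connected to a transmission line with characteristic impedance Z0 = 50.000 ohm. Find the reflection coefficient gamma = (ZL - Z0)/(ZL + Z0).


gamma = (50.560 - 50.000) / (50.560 + 50.000) = 5.569e-03

5.569e-03


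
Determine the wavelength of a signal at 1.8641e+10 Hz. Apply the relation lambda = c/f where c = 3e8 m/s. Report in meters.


lambda = c / f = 3.0000e+08 / 1.8641e+10 = 0.01609 m

0.01609 m


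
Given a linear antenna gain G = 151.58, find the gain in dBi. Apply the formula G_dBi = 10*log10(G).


G_dBi = 10 * log10(151.58) = 21.81 dBi

21.81 dBi


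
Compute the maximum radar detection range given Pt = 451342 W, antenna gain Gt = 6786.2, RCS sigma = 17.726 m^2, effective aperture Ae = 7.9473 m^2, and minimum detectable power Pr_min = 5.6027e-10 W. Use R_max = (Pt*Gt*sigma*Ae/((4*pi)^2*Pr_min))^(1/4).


R^4 = 451342*6786.2*17.726*7.9473 / ((4*pi)^2 * 5.6027e-10) = 4.876920e+18
R_max = 4.876920e+18^0.25 = 46993 m

46993 m


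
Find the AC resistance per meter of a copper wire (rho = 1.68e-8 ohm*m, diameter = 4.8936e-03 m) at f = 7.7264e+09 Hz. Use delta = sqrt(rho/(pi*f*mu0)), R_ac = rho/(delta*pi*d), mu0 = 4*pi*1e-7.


delta = sqrt(1.68e-8 / (pi * 7.7264e+09 * 4*pi*1e-7)) = 7.421406e-07 m
R_ac = 1.68e-8 / (7.421406e-07 * pi * 4.8936e-03) = 1.472 ohm/m

1.472 ohm/m


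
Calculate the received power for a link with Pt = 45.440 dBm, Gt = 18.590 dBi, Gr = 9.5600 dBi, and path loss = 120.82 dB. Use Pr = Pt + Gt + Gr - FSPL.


Pr = 45.440 + 18.590 + 9.5600 - 120.82 = -47.23 dBm

-47.23 dBm


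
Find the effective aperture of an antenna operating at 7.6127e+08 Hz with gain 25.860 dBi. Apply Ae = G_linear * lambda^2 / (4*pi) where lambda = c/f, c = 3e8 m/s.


lambda = c / f = 3.0000e+08 / 7.6127e+08 = 0.3940783 m
G_linear = 10^(25.860/10) = 385.4784
Ae = G_linear * lambda^2 / (4*pi) = 385.4784 * 0.3940783^2 / (4*pi) = 4.764 m^2

4.764 m^2


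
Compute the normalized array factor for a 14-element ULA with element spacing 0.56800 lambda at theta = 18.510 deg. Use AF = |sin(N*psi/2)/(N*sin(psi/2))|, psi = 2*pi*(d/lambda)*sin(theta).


psi = 2*pi*0.56800*sin(18.510 deg) = 1.133003 rad
AF = |sin(14*1.133003/2) / (14*sin(1.133003/2))| = 0.1327

0.1327


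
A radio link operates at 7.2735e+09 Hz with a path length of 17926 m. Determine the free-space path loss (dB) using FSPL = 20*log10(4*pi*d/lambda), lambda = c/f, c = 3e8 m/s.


lambda = c / f = 3.0000e+08 / 7.2735e+09 = 0.04124562 m
FSPL = 20 * log10(4*pi*17926/0.04124562) = 134.7 dB

134.7 dB


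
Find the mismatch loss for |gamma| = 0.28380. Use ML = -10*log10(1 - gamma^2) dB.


ML = -10 * log10(1 - 0.28380^2) = -10 * log10(0.91945756) = 0.3647 dB

0.3647 dB


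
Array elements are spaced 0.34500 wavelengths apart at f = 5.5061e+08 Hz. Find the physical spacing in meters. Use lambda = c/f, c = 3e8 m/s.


lambda = c / f = 3.0000e+08 / 5.5061e+08 = 0.5448503 m
d = 0.34500 * 0.5448503 = 0.1880 m

0.1880 m


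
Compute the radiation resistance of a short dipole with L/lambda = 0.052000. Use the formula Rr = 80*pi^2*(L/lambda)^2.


Rr = 80 * pi^2 * (0.052000)^2 = 80 * 9.869604 * 2.704000e-03 = 2.135 ohm

2.135 ohm


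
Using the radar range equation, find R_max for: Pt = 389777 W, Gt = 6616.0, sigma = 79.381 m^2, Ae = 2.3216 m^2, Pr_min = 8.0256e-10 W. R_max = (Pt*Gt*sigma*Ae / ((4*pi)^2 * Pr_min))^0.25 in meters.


R^4 = 389777*6616.0*79.381*2.3216 / ((4*pi)^2 * 8.0256e-10) = 3.749889e+18
R_max = 3.749889e+18^0.25 = 44005 m

44005 m


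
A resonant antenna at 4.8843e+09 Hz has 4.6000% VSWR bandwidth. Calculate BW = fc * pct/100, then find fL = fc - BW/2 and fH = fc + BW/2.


BW = 4.8843e+09 * 4.6000/100 = 2.246778e+08 Hz
fL = 4.8843e+09 - 2.246778e+08/2 = 4.772e+09 Hz
fH = 4.8843e+09 + 2.246778e+08/2 = 4.997e+09 Hz

BW=2.247e+08 Hz, fL=4.772e+09 Hz, fH=4.997e+09 Hz


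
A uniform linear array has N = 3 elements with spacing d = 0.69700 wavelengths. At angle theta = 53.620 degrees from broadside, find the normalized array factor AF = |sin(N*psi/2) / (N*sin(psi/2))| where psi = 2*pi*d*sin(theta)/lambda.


psi = 2*pi*0.69700*sin(53.620 deg) = 3.525843 rad
AF = |sin(3*3.525843/2) / (3*sin(3.525843/2))| = 0.2847

0.2847


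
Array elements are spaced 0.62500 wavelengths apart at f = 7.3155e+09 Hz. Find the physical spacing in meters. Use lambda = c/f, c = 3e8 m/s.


lambda = c / f = 3.0000e+08 / 7.3155e+09 = 0.04100882 m
d = 0.62500 * 0.04100882 = 0.02563 m

0.02563 m


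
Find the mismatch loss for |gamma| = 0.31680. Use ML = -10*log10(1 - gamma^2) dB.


ML = -10 * log10(1 - 0.31680^2) = -10 * log10(0.89963776) = 0.4593 dB

0.4593 dB


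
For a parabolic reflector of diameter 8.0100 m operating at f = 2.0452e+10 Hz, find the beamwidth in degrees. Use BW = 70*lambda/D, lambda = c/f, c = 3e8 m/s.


lambda = c / f = 3.0000e+08 / 2.0452e+10 = 0.01466849 m
BW = 70 * 0.01466849 / 8.0100 = 0.1282 deg

0.1282 deg


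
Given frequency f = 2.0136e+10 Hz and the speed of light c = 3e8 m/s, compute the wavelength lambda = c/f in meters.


lambda = c / f = 3.0000e+08 / 2.0136e+10 = 0.01490 m

0.01490 m


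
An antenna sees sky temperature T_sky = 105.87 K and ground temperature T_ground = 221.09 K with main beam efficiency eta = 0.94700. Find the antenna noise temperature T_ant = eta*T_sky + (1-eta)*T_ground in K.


T_ant = 0.94700 * 105.87 + (1 - 0.94700) * 221.09 = 112.0 K

112.0 K


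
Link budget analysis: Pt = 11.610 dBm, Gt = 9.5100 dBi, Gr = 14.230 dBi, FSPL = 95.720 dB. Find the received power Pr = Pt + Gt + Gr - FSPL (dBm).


Pr = 11.610 + 9.5100 + 14.230 - 95.720 = -60.37 dBm

-60.37 dBm


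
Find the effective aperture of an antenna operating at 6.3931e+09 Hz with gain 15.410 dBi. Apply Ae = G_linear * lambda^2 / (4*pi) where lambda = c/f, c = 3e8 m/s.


lambda = c / f = 3.0000e+08 / 6.3931e+09 = 0.04692559 m
G_linear = 10^(15.410/10) = 34.75362
Ae = G_linear * lambda^2 / (4*pi) = 34.75362 * 0.04692559^2 / (4*pi) = 6.090e-03 m^2

6.090e-03 m^2


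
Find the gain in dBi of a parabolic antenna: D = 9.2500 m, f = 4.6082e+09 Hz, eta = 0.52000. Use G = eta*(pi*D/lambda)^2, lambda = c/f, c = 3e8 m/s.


lambda = c / f = 3.0000e+08 / 4.6082e+09 = 0.06510134 m
G_linear = 0.52000 * (pi * 9.2500 / 0.06510134)^2 = 103611.2
G_dBi = 10 * log10(103611.2) = 50.15 dBi

50.15 dBi


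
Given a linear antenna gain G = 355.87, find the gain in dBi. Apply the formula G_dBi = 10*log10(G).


G_dBi = 10 * log10(355.87) = 25.51 dBi

25.51 dBi


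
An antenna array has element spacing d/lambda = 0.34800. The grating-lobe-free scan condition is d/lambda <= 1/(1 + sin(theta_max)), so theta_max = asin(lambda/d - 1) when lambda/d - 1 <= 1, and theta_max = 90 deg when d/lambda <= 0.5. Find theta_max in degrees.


lambda/d - 1 = 1/0.34800 - 1 = 1.873563 >= 1
d/lambda <= 0.5, so the array can scan to endfire without grating lobes: theta_max = 90 deg

90 deg


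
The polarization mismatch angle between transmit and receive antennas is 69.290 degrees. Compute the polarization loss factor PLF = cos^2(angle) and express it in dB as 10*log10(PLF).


PLF_linear = cos^2(69.290 deg) = 0.1250599
PLF_dB = 10 * log10(0.1250599) = -9.029 dB

-9.029 dB


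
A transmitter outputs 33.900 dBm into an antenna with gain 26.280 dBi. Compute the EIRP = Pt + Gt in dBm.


EIRP = Pt + Gt = 33.900 + 26.280 = 60.18 dBm

60.18 dBm


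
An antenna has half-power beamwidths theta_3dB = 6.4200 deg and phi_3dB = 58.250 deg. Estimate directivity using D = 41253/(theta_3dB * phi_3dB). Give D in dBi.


D_linear = 41253 / (6.4200 * 58.250) = 110.3125
D_dBi = 10 * log10(110.3125) = 20.43 dBi

20.43 dBi


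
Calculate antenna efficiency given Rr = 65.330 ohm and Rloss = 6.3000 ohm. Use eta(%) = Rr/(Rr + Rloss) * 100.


eta = 65.330 / (65.330 + 6.3000) * 100 = 91.20%

91.20%


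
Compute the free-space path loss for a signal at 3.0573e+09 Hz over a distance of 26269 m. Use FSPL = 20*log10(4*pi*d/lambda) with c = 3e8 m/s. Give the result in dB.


lambda = c / f = 3.0000e+08 / 3.0573e+09 = 0.09812580 m
FSPL = 20 * log10(4*pi*26269/0.09812580) = 130.5 dB

130.5 dB


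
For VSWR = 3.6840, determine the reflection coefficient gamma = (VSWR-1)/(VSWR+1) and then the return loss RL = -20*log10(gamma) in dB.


gamma = (3.6840 - 1) / (3.6840 + 1) = 0.5730145
RL = -20 * log10(0.5730145) = 4.837 dB

4.837 dB


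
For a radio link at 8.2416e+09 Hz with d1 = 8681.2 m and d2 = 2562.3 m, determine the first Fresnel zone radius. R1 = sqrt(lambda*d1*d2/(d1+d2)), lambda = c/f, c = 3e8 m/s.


lambda = c / f = 3.0000e+08 / 8.2416e+09 = 0.03640070 m
R1 = sqrt(0.03640070 * 8681.2 * 2562.3 / (8681.2 + 2562.3)) = 8.486 m

8.486 m
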